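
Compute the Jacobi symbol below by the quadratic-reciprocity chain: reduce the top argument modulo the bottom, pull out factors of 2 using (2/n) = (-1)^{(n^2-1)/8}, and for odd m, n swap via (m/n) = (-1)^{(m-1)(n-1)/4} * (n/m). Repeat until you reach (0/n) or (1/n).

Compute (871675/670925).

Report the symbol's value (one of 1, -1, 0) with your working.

0

(871675/670925): 871675 mod 670925 = 200750, so (871675/670925) = (200750/670925)
factor out 2^1: 200750 = 2^1·100375; with 670925 mod 8 = 5, (2/670925) = -1; sign now -1; continue with (100375/670925)
flip (100375/670925) -> (670925/100375): both odd, 100375 mod 4 = 3, 670925 mod 4 = 1, so the flip contributes +1; sign now -1
(670925/100375): 670925 mod 100375 = 68675, so (670925/100375) = (68675/100375)
flip (68675/100375) -> (100375/68675): both odd, 68675 mod 4 = 3, 100375 mod 4 = 3, so the flip contributes -1; sign now +1
(100375/68675): 100375 mod 68675 = 31700, so (100375/68675) = (31700/68675)
factor out 2^2: 31700 = 2^2·7925; with 68675 mod 8 = 3, (2/68675) = -1; sign now +1; continue with (7925/68675)
flip (7925/68675) -> (68675/7925): both odd, 7925 mod 4 = 1, 68675 mod 4 = 3, so the flip contributes +1; sign now +1
(68675/7925): 68675 mod 7925 = 5275, so (68675/7925) = (5275/7925)
flip (5275/7925) -> (7925/5275): both odd, 5275 mod 4 = 3, 7925 mod 4 = 1, so the flip contributes +1; sign now +1
(7925/5275): 7925 mod 5275 = 2650, so (7925/5275) = (2650/5275)
factor out 2^1: 2650 = 2^1·1325; with 5275 mod 8 = 3, (2/5275) = -1; sign now -1; continue with (1325/5275)
flip (1325/5275) -> (5275/1325): both odd, 1325 mod 4 = 1, 5275 mod 4 = 3, so the flip contributes +1; sign now -1
(5275/1325): 5275 mod 1325 = 1300, so (5275/1325) = (1300/1325)
factor out 2^2: 1300 = 2^2·325; with 1325 mod 8 = 5, (2/1325) = -1; sign now -1; continue with (325/1325)
flip (325/1325) -> (1325/325): both odd, 325 mod 4 = 1, 1325 mod 4 = 1, so the flip contributes +1; sign now -1
(1325/325): 1325 mod 325 = 25, so (1325/325) = (25/325)
flip (25/325) -> (325/25): both odd, 25 mod 4 = 1, 325 mod 4 = 1, so the flip contributes +1; sign now -1
(325/25): 325 mod 25 = 0, so (325/25) = (0/25)
reached (0/25); gcd(a, n) > 1, so (0/25) = 0 and the symbol is 0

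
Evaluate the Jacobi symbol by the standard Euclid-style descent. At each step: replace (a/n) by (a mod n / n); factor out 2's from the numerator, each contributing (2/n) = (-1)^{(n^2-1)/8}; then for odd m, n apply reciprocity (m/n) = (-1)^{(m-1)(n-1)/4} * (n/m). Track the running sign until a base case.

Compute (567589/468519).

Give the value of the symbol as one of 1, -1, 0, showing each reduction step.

-1

(567589/468519): 567589 mod 468519 = 99070, so (567589/468519) = (99070/468519)
factor out 2^1: 99070 = 2^1·49535; with 468519 mod 8 = 7, (2/468519) = +1; sign now +1; continue with (49535/468519)
flip (49535/468519) -> (468519/49535): both odd, 49535 mod 4 = 3, 468519 mod 4 = 3, so the flip contributes -1; sign now -1
(468519/49535): 468519 mod 49535 = 22704, so (468519/49535) = (22704/49535)
factor out 2^4: 22704 = 2^4·1419; with 49535 mod 8 = 7, (2/49535) = +1; sign now -1; continue with (1419/49535)
flip (1419/49535) -> (49535/1419): both odd, 1419 mod 4 = 3, 49535 mod 4 = 3, so the flip contributes -1; sign now +1
(49535/1419): 49535 mod 1419 = 1289, so (49535/1419) = (1289/1419)
flip (1289/1419) -> (1419/1289): both odd, 1289 mod 4 = 1, 1419 mod 4 = 3, so the flip contributes +1; sign now +1
(1419/1289): 1419 mod 1289 = 130, so (1419/1289) = (130/1289)
factor out 2^1: 130 = 2^1·65; with 1289 mod 8 = 1, (2/1289) = +1; sign now +1; continue with (65/1289)
flip (65/1289) -> (1289/65): both odd, 65 mod 4 = 1, 1289 mod 4 = 1, so the flip contributes +1; sign now +1
(1289/65): 1289 mod 65 = 54, so (1289/65) = (54/65)
factor out 2^1: 54 = 2^1·27; with 65 mod 8 = 1, (2/65) = +1; sign now +1; continue with (27/65)
flip (27/65) -> (65/27): both odd, 27 mod 4 = 3, 65 mod 4 = 1, so the flip contributes +1; sign now +1
(65/27): 65 mod 27 = 11, so (65/27) = (11/27)
flip (11/27) -> (27/11): both odd, 11 mod 4 = 3, 27 mod 4 = 3, so the flip contributes -1; sign now -1
(27/11): 27 mod 11 = 5, so (27/11) = (5/11)
flip (5/11) -> (11/5): both odd, 5 mod 4 = 1, 11 mod 4 = 3, so the flip contributes +1; sign now -1
(11/5): 11 mod 5 = 1, so (11/5) = (1/5)
reached (1/5) = 1, so the symbol is -1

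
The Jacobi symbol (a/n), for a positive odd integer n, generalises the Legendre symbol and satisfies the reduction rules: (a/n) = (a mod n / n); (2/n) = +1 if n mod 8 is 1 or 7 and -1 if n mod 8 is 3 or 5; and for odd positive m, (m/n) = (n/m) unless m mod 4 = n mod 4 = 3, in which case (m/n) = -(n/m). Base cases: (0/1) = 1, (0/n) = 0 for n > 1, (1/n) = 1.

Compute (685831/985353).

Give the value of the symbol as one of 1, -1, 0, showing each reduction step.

1

flip (685831/985353) -> (985353/685831): both odd, 685831 mod 4 = 3, 985353 mod 4 = 1, so the flip contributes +1; sign now +1
(985353/685831): 985353 mod 685831 = 299522, so (985353/685831) = (299522/685831)
factor out 2^1: 299522 = 2^1·149761; with 685831 mod 8 = 7, (2/685831) = +1; sign now +1; continue with (149761/685831)
flip (149761/685831) -> (685831/149761): both odd, 149761 mod 4 = 1, 685831 mod 4 = 3, so the flip contributes +1; sign now +1
(685831/149761): 685831 mod 149761 = 86787, so (685831/149761) = (86787/149761)
flip (86787/149761) -> (149761/86787): both odd, 86787 mod 4 = 3, 149761 mod 4 = 1, so the flip contributes +1; sign now +1
(149761/86787): 149761 mod 86787 = 62974, so (149761/86787) = (62974/86787)
factor out 2^1: 62974 = 2^1·31487; with 86787 mod 8 = 3, (2/86787) = -1; sign now -1; continue with (31487/86787)
flip (31487/86787) -> (86787/31487): both odd, 31487 mod 4 = 3, 86787 mod 4 = 3, so the flip contributes -1; sign now +1
(86787/31487): 86787 mod 31487 = 23813, so (86787/31487) = (23813/31487)
flip (23813/31487) -> (31487/23813): both odd, 23813 mod 4 = 1, 31487 mod 4 = 3, so the flip contributes +1; sign now +1
(31487/23813): 31487 mod 23813 = 7674, so (31487/23813) = (7674/23813)
factor out 2^1: 7674 = 2^1·3837; with 23813 mod 8 = 5, (2/23813) = -1; sign now -1; continue with (3837/23813)
flip (3837/23813) -> (23813/3837): both odd, 3837 mod 4 = 1, 23813 mod 4 = 1, so the flip contributes +1; sign now -1
(23813/3837): 23813 mod 3837 = 791, so (23813/3837) = (791/3837)
flip (791/3837) -> (3837/791): both odd, 791 mod 4 = 3, 3837 mod 4 = 1, so the flip contributes +1; sign now -1
(3837/791): 3837 mod 791 = 673, so (3837/791) = (673/791)
flip (673/791) -> (791/673): both odd, 673 mod 4 = 1, 791 mod 4 = 3, so the flip contributes +1; sign now -1
(791/673): 791 mod 673 = 118, so (791/673) = (118/673)
factor out 2^1: 118 = 2^1·59; with 673 mod 8 = 1, (2/673) = +1; sign now -1; continue with (59/673)
flip (59/673) -> (673/59): both odd, 59 mod 4 = 3, 673 mod 4 = 1, so the flip contributes +1; sign now -1
(673/59): 673 mod 59 = 24, so (673/59) = (24/59)
factor out 2^3: 24 = 2^3·3; with 59 mod 8 = 3, (2/59) = -1; sign now +1; continue with (3/59)
flip (3/59) -> (59/3): both odd, 3 mod 4 = 3, 59 mod 4 = 3, so the flip contributes -1; sign now -1
(59/3): 59 mod 3 = 2, so (59/3) = (2/3)
factor out 2^1: 2 = 2^1·1; with 3 mod 8 = 3, (2/3) = -1; sign now +1; continue with (1/3)
reached (1/3) = 1, so the symbol is +1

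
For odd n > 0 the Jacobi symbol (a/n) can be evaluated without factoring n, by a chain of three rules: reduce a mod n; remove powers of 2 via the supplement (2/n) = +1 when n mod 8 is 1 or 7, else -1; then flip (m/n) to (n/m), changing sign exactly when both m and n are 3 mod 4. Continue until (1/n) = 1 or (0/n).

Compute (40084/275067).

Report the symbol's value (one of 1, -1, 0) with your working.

1

40084 = 2^2·10021; (2/275067) = -1 since 275067 mod 8 = 3, so (40084/275067) = (-1)^2·(10021/275067); sign now +1
reciprocity: (10021/275067) = +1·(275067/10021) since 10021 mod 4 = 1, 275067 mod 4 = 3; sign now +1
(275067/10021) = (4500/10021)   [reduce mod 10021]
4500 = 2^2·1125; (2/10021) = -1 since 10021 mod 8 = 5, so (4500/10021) = (-1)^2·(1125/10021); sign now +1
reciprocity: (1125/10021) = +1·(10021/1125) since 1125 mod 4 = 1, 10021 mod 4 = 1; sign now +1
(10021/1125) = (1021/1125)   [reduce mod 1125]
reciprocity: (1021/1125) = +1·(1125/1021) since 1021 mod 4 = 1, 1125 mod 4 = 1; sign now +1
(1125/1021) = (104/1021)   [reduce mod 1021]
104 = 2^3·13; (2/1021) = -1 since 1021 mod 8 = 5, so (104/1021) = (-1)^3·(13/1021); sign now -1
reciprocity: (13/1021) = +1·(1021/13) since 13 mod 4 = 1, 1021 mod 4 = 1; sign now -1
(1021/13) = (7/13)   [reduce mod 13]
reciprocity: (7/13) = +1·(13/7) since 7 mod 4 = 3, 13 mod 4 = 1; sign now -1
(13/7) = (6/7)   [reduce mod 7]
6 = 2^1·3; (2/7) = +1 since 7 mod 8 = 7, so (6/7) = (+1)^1·(3/7); sign now -1
reciprocity: (3/7) = -1·(7/3) since 3 mod 4 = 3, 7 mod 4 = 3; sign now +1
(7/3) = (1/3)   [reduce mod 3]
(1/3) = 1; final value = sign = +1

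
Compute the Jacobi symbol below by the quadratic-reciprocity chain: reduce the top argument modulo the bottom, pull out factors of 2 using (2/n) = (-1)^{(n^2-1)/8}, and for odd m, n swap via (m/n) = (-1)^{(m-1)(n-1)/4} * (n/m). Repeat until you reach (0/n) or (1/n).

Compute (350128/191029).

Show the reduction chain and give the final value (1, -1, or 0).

(350128/191029): 350128 mod 191029 = 159099, so (350128/191029) = (159099/191029)
flip (159099/191029) -> (191029/159099): both odd, 159099 mod 4 = 3, 191029 mod 4 = 1, so the flip contributes +1; sign now +1
(191029/159099): 191029 mod 159099 = 31930, so (191029/159099) = (31930/159099)
factor out 2^1: 31930 = 2^1·15965; with 159099 mod 8 = 3, (2/159099) = -1; sign now -1; continue with (15965/159099)
flip (15965/159099) -> (159099/15965): both odd, 15965 mod 4 = 1, 159099 mod 4 = 3, so the flip contributes +1; sign now -1
(159099/15965): 159099 mod 15965 = 15414, so (159099/15965) = (15414/15965)
factor out 2^1: 15414 = 2^1·7707; with 15965 mod 8 = 5, (2/15965) = -1; sign now +1; continue with (7707/15965)
flip (7707/15965) -> (15965/7707): both odd, 7707 mod 4 = 3, 15965 mod 4 = 1, so the flip contributes +1; sign now +1
(15965/7707): 15965 mod 7707 = 551, so (15965/7707) = (551/7707)
flip (551/7707) -> (7707/551): both odd, 551 mod 4 = 3, 7707 mod 4 = 3, so the flip contributes -1; sign now -1
(7707/551): 7707 mod 551 = 544, so (7707/551) = (544/551)
factor out 2^5: 544 = 2^5·17; with 551 mod 8 = 7, (2/551) = +1; sign now -1; continue with (17/551)
flip (17/551) -> (551/17): both odd, 17 mod 4 = 1, 551 mod 4 = 3, so the flip contributes +1; sign now -1
(551/17): 551 mod 17 = 7, so (551/17) = (7/17)
flip (7/17) -> (17/7): both odd, 7 mod 4 = 3, 17 mod 4 = 1, so the flip contributes +1; sign now -1
(17/7): 17 mod 7 = 3, so (17/7) = (3/7)
flip (3/7) -> (7/3): both odd, 3 mod 4 = 3, 7 mod 4 = 3, so the flip contributes -1; sign now +1
(7/3): 7 mod 3 = 1, so (7/3) = (1/3)
reached (1/3) = 1, so the symbol is +1

1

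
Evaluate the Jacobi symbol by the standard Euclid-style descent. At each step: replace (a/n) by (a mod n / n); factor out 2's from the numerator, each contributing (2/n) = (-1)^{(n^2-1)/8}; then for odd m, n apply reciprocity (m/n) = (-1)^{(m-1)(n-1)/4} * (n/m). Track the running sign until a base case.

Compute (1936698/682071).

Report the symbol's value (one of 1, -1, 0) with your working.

0

(1936698/682071) = (572556/682071)   [reduce mod 682071]
572556 = 2^2·143139; (2/682071) = +1 since 682071 mod 8 = 7, so (572556/682071) = (+1)^2·(143139/682071); sign now +1
reciprocity: (143139/682071) = -1·(682071/143139) since 143139 mod 4 = 3, 682071 mod 4 = 3; sign now -1
(682071/143139) = (109515/143139)   [reduce mod 143139]
reciprocity: (109515/143139) = -1·(143139/109515) since 109515 mod 4 = 3, 143139 mod 4 = 3; sign now +1
(143139/109515) = (33624/109515)   [reduce mod 109515]
33624 = 2^3·4203; (2/109515) = -1 since 109515 mod 8 = 3, so (33624/109515) = (-1)^3·(4203/109515); sign now -1
reciprocity: (4203/109515) = -1·(109515/4203) since 4203 mod 4 = 3, 109515 mod 4 = 3; sign now +1
(109515/4203) = (237/4203)   [reduce mod 4203]
reciprocity: (237/4203) = +1·(4203/237) since 237 mod 4 = 1, 4203 mod 4 = 3; sign now +1
(4203/237) = (174/237)   [reduce mod 237]
174 = 2^1·87; (2/237) = -1 since 237 mod 8 = 5, so (174/237) = (-1)^1·(87/237); sign now -1
reciprocity: (87/237) = +1·(237/87) since 87 mod 4 = 3, 237 mod 4 = 1; sign now -1
(237/87) = (63/87)   [reduce mod 87]
reciprocity: (63/87) = -1·(87/63) since 63 mod 4 = 3, 87 mod 4 = 3; sign now +1
(87/63) = (24/63)   [reduce mod 63]
24 = 2^3·3; (2/63) = +1 since 63 mod 8 = 7, so (24/63) = (+1)^3·(3/63); sign now +1
reciprocity: (3/63) = -1·(63/3) since 3 mod 4 = 3, 63 mod 4 = 3; sign now -1
(63/3) = (0/3)   [reduce mod 3]
(0/3) = 0   [gcd(a, n) > 1]; final value = 0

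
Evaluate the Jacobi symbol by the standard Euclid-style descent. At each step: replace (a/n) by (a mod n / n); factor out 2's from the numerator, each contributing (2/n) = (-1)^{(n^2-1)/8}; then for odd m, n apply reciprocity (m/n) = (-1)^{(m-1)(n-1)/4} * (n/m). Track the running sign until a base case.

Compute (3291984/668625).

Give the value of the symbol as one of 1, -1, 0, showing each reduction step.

0

(3291984/668625) = (617484/668625)   [reduce mod 668625]
617484 = 2^2·154371; (2/668625) = +1 since 668625 mod 8 = 1, so (617484/668625) = (+1)^2·(154371/668625); sign now +1
reciprocity: (154371/668625) = +1·(668625/154371) since 154371 mod 4 = 3, 668625 mod 4 = 1; sign now +1
(668625/154371) = (51141/154371)   [reduce mod 154371]
reciprocity: (51141/154371) = +1·(154371/51141) since 51141 mod 4 = 1, 154371 mod 4 = 3; sign now +1
(154371/51141) = (948/51141)   [reduce mod 51141]
948 = 2^2·237; (2/51141) = -1 since 51141 mod 8 = 5, so (948/51141) = (-1)^2·(237/51141); sign now +1
reciprocity: (237/51141) = +1·(51141/237) since 237 mod 4 = 1, 51141 mod 4 = 1; sign now +1
(51141/237) = (186/237)   [reduce mod 237]
186 = 2^1·93; (2/237) = -1 since 237 mod 8 = 5, so (186/237) = (-1)^1·(93/237); sign now -1
reciprocity: (93/237) = +1·(237/93) since 93 mod 4 = 1, 237 mod 4 = 1; sign now -1
(237/93) = (51/93)   [reduce mod 93]
reciprocity: (51/93) = +1·(93/51) since 51 mod 4 = 3, 93 mod 4 = 1; sign now -1
(93/51) = (42/51)   [reduce mod 51]
42 = 2^1·21; (2/51) = -1 since 51 mod 8 = 3, so (42/51) = (-1)^1·(21/51); sign now +1
reciprocity: (21/51) = +1·(51/21) since 21 mod 4 = 1, 51 mod 4 = 3; sign now +1
(51/21) = (9/21)   [reduce mod 21]
reciprocity: (9/21) = +1·(21/9) since 9 mod 4 = 1, 21 mod 4 = 1; sign now +1
(21/9) = (3/9)   [reduce mod 9]
reciprocity: (3/9) = +1·(9/3) since 3 mod 4 = 3, 9 mod 4 = 1; sign now +1
(9/3) = (0/3)   [reduce mod 3]
(0/3) = 0   [gcd(a, n) > 1]; final value = 0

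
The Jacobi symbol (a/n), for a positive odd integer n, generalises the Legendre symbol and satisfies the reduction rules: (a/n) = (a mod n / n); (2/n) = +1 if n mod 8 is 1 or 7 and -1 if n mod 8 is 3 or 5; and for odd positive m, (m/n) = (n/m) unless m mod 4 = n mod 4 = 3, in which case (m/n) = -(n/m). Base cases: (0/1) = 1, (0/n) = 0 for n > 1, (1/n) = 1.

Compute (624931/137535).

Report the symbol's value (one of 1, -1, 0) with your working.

(624931/137535) = (74791/137535)   [reduce mod 137535]
reciprocity: (74791/137535) = -1·(137535/74791) since 74791 mod 4 = 3, 137535 mod 4 = 3; sign now -1
(137535/74791) = (62744/74791)   [reduce mod 74791]
62744 = 2^3·7843; (2/74791) = +1 since 74791 mod 8 = 7, so (62744/74791) = (+1)^3·(7843/74791); sign now -1
reciprocity: (7843/74791) = -1·(74791/7843) since 7843 mod 4 = 3, 74791 mod 4 = 3; sign now +1
(74791/7843) = (4204/7843)   [reduce mod 7843]
4204 = 2^2·1051; (2/7843) = -1 since 7843 mod 8 = 3, so (4204/7843) = (-1)^2·(1051/7843); sign now +1
reciprocity: (1051/7843) = -1·(7843/1051) since 1051 mod 4 = 3, 7843 mod 4 = 3; sign now -1
(7843/1051) = (486/1051)   [reduce mod 1051]
486 = 2^1·243; (2/1051) = -1 since 1051 mod 8 = 3, so (486/1051) = (-1)^1·(243/1051); sign now +1
reciprocity: (243/1051) = -1·(1051/243) since 243 mod 4 = 3, 1051 mod 4 = 3; sign now -1
(1051/243) = (79/243)   [reduce mod 243]
reciprocity: (79/243) = -1·(243/79) since 79 mod 4 = 3, 243 mod 4 = 3; sign now +1
(243/79) = (6/79)   [reduce mod 79]
6 = 2^1·3; (2/79) = +1 since 79 mod 8 = 7, so (6/79) = (+1)^1·(3/79); sign now +1
reciprocity: (3/79) = -1·(79/3) since 3 mod 4 = 3, 79 mod 4 = 3; sign now -1
(79/3) = (1/3)   [reduce mod 3]
(1/3) = 1; final value = sign = -1

-1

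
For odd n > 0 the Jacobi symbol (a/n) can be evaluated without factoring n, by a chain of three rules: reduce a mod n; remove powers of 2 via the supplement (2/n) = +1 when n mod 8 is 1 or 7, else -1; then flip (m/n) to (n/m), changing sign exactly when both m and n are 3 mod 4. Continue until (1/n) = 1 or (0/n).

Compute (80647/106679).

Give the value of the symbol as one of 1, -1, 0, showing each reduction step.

flip (80647/106679) -> (106679/80647): both odd, 80647 mod 4 = 3, 106679 mod 4 = 3, so the flip contributes -1; sign now -1
(106679/80647): 106679 mod 80647 = 26032, so (106679/80647) = (26032/80647)
factor out 2^4: 26032 = 2^4·1627; with 80647 mod 8 = 7, (2/80647) = +1; sign now -1; continue with (1627/80647)
flip (1627/80647) -> (80647/1627): both odd, 1627 mod 4 = 3, 80647 mod 4 = 3, so the flip contributes -1; sign now +1
(80647/1627): 80647 mod 1627 = 924, so (80647/1627) = (924/1627)
factor out 2^2: 924 = 2^2·231; with 1627 mod 8 = 3, (2/1627) = -1; sign now +1; continue with (231/1627)
flip (231/1627) -> (1627/231): both odd, 231 mod 4 = 3, 1627 mod 4 = 3, so the flip contributes -1; sign now -1
(1627/231): 1627 mod 231 = 10, so (1627/231) = (10/231)
factor out 2^1: 10 = 2^1·5; with 231 mod 8 = 7, (2/231) = +1; sign now -1; continue with (5/231)
flip (5/231) -> (231/5): both odd, 5 mod 4 = 1, 231 mod 4 = 3, so the flip contributes +1; sign now -1
(231/5): 231 mod 5 = 1, so (231/5) = (1/5)
reached (1/5) = 1, so the symbol is -1

-1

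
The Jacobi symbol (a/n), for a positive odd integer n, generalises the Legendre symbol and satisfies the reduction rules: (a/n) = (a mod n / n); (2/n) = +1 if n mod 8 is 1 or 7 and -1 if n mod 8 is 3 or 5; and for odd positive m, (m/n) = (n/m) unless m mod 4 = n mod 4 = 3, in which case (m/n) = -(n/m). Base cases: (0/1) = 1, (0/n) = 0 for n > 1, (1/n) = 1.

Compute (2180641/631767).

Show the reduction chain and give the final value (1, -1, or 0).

(2180641/631767) = (285340/631767)   [reduce mod 631767]
285340 = 2^2·71335; (2/631767) = +1 since 631767 mod 8 = 7, so (285340/631767) = (+1)^2·(71335/631767); sign now +1
reciprocity: (71335/631767) = -1·(631767/71335) since 71335 mod 4 = 3, 631767 mod 4 = 3; sign now -1
(631767/71335) = (61087/71335)   [reduce mod 71335]
reciprocity: (61087/71335) = -1·(71335/61087) since 61087 mod 4 = 3, 71335 mod 4 = 3; sign now +1
(71335/61087) = (10248/61087)   [reduce mod 61087]
10248 = 2^3·1281; (2/61087) = +1 since 61087 mod 8 = 7, so (10248/61087) = (+1)^3·(1281/61087); sign now +1
reciprocity: (1281/61087) = +1·(61087/1281) since 1281 mod 4 = 1, 61087 mod 4 = 3; sign now +1
(61087/1281) = (880/1281)   [reduce mod 1281]
880 = 2^4·55; (2/1281) = +1 since 1281 mod 8 = 1, so (880/1281) = (+1)^4·(55/1281); sign now +1
reciprocity: (55/1281) = +1·(1281/55) since 55 mod 4 = 3, 1281 mod 4 = 1; sign now +1
(1281/55) = (16/55)   [reduce mod 55]
16 = 2^4·1; (2/55) = +1 since 55 mod 8 = 7, so (16/55) = (+1)^4·(1/55); sign now +1
(1/55) = 1; final value = sign = +1

1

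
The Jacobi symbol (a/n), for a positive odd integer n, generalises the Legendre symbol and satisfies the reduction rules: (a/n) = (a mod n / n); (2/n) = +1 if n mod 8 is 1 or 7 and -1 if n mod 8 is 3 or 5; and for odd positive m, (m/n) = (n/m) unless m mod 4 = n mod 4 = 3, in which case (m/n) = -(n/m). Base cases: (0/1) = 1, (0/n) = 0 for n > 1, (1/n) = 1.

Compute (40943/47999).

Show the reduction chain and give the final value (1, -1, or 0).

0

flip (40943/47999) -> (47999/40943): both odd, 40943 mod 4 = 3, 47999 mod 4 = 3, so the flip contributes -1; sign now -1
(47999/40943): 47999 mod 40943 = 7056, so (47999/40943) = (7056/40943)
factor out 2^4: 7056 = 2^4·441; with 40943 mod 8 = 7, (2/40943) = +1; sign now -1; continue with (441/40943)
flip (441/40943) -> (40943/441): both odd, 441 mod 4 = 1, 40943 mod 4 = 3, so the flip contributes +1; sign now -1
(40943/441): 40943 mod 441 = 371, so (40943/441) = (371/441)
flip (371/441) -> (441/371): both odd, 371 mod 4 = 3, 441 mod 4 = 1, so the flip contributes +1; sign now -1
(441/371): 441 mod 371 = 70, so (441/371) = (70/371)
factor out 2^1: 70 = 2^1·35; with 371 mod 8 = 3, (2/371) = -1; sign now +1; continue with (35/371)
flip (35/371) -> (371/35): both odd, 35 mod 4 = 3, 371 mod 4 = 3, so the flip contributes -1; sign now -1
(371/35): 371 mod 35 = 21, so (371/35) = (21/35)
flip (21/35) -> (35/21): both odd, 21 mod 4 = 1, 35 mod 4 = 3, so the flip contributes +1; sign now -1
(35/21): 35 mod 21 = 14, so (35/21) = (14/21)
factor out 2^1: 14 = 2^1·7; with 21 mod 8 = 5, (2/21) = -1; sign now +1; continue with (7/21)
flip (7/21) -> (21/7): both odd, 7 mod 4 = 3, 21 mod 4 = 1, so the flip contributes +1; sign now +1
(21/7): 21 mod 7 = 0, so (21/7) = (0/7)
reached (0/7); gcd(a, n) > 1, so (0/7) = 0 and the symbol is 0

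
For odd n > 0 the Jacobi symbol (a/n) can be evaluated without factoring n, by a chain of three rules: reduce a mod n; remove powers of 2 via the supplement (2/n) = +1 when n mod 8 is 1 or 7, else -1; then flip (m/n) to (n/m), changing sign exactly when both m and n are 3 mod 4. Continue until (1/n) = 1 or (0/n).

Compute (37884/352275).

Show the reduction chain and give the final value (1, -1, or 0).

factor out 2^2: 37884 = 2^2·9471; with 352275 mod 8 = 3, (2/352275) = -1; sign now +1; continue with (9471/352275)
flip (9471/352275) -> (352275/9471): both odd, 9471 mod 4 = 3, 352275 mod 4 = 3, so the flip contributes -1; sign now -1
(352275/9471): 352275 mod 9471 = 1848, so (352275/9471) = (1848/9471)
factor out 2^3: 1848 = 2^3·231; with 9471 mod 8 = 7, (2/9471) = +1; sign now -1; continue with (231/9471)
flip (231/9471) -> (9471/231): both odd, 231 mod 4 = 3, 9471 mod 4 = 3, so the flip contributes -1; sign now +1
(9471/231): 9471 mod 231 = 0, so (9471/231) = (0/231)
reached (0/231); gcd(a, n) > 1, so (0/231) = 0 and the symbol is 0

0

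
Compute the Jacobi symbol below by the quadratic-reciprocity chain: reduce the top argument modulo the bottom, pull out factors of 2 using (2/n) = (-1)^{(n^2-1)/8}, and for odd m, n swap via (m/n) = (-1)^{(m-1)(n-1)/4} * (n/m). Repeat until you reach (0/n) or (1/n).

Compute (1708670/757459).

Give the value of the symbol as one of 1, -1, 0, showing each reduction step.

(1708670/757459): 1708670 mod 757459 = 193752, so (1708670/757459) = (193752/757459)
factor out 2^3: 193752 = 2^3·24219; with 757459 mod 8 = 3, (2/757459) = -1; sign now -1; continue with (24219/757459)
flip (24219/757459) -> (757459/24219): both odd, 24219 mod 4 = 3, 757459 mod 4 = 3, so the flip contributes -1; sign now +1
(757459/24219): 757459 mod 24219 = 6670, so (757459/24219) = (6670/24219)
factor out 2^1: 6670 = 2^1·3335; with 24219 mod 8 = 3, (2/24219) = -1; sign now -1; continue with (3335/24219)
flip (3335/24219) -> (24219/3335): both odd, 3335 mod 4 = 3, 24219 mod 4 = 3, so the flip contributes -1; sign now +1
(24219/3335): 24219 mod 3335 = 874, so (24219/3335) = (874/3335)
factor out 2^1: 874 = 2^1·437; with 3335 mod 8 = 7, (2/3335) = +1; sign now +1; continue with (437/3335)
flip (437/3335) -> (3335/437): both odd, 437 mod 4 = 1, 3335 mod 4 = 3, so the flip contributes +1; sign now +1
(3335/437): 3335 mod 437 = 276, so (3335/437) = (276/437)
factor out 2^2: 276 = 2^2·69; with 437 mod 8 = 5, (2/437) = -1; sign now +1; continue with (69/437)
flip (69/437) -> (437/69): both odd, 69 mod 4 = 1, 437 mod 4 = 1, so the flip contributes +1; sign now +1
(437/69): 437 mod 69 = 23, so (437/69) = (23/69)
flip (23/69) -> (69/23): both odd, 23 mod 4 = 3, 69 mod 4 = 1, so the flip contributes +1; sign now +1
(69/23): 69 mod 23 = 0, so (69/23) = (0/23)
reached (0/23); gcd(a, n) > 1, so (0/23) = 0 and the symbol is 0

0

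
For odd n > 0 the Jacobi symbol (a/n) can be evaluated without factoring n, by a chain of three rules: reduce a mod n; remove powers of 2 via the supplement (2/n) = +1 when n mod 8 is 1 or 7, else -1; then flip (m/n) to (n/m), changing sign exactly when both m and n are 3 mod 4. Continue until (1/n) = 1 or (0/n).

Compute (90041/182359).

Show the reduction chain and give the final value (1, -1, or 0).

reciprocity: (90041/182359) = +1·(182359/90041) since 90041 mod 4 = 1, 182359 mod 4 = 3; sign now +1
(182359/90041) = (2277/90041)   [reduce mod 90041]
reciprocity: (2277/90041) = +1·(90041/2277) since 2277 mod 4 = 1, 90041 mod 4 = 1; sign now +1
(90041/2277) = (1238/2277)   [reduce mod 2277]
1238 = 2^1·619; (2/2277) = -1 since 2277 mod 8 = 5, so (1238/2277) = (-1)^1·(619/2277); sign now -1
reciprocity: (619/2277) = +1·(2277/619) since 619 mod 4 = 3, 2277 mod 4 = 1; sign now -1
(2277/619) = (420/619)   [reduce mod 619]
420 = 2^2·105; (2/619) = -1 since 619 mod 8 = 3, so (420/619) = (-1)^2·(105/619); sign now -1
reciprocity: (105/619) = +1·(619/105) since 105 mod 4 = 1, 619 mod 4 = 3; sign now -1
(619/105) = (94/105)   [reduce mod 105]
94 = 2^1·47; (2/105) = +1 since 105 mod 8 = 1, so (94/105) = (+1)^1·(47/105); sign now -1
reciprocity: (47/105) = +1·(105/47) since 47 mod 4 = 3, 105 mod 4 = 1; sign now -1
(105/47) = (11/47)   [reduce mod 47]
reciprocity: (11/47) = -1·(47/11) since 11 mod 4 = 3, 47 mod 4 = 3; sign now +1
(47/11) = (3/11)   [reduce mod 11]
reciprocity: (3/11) = -1·(11/3) since 3 mod 4 = 3, 11 mod 4 = 3; sign now -1
(11/3) = (2/3)   [reduce mod 3]
2 = 2^1·1; (2/3) = -1 since 3 mod 8 = 3, so (2/3) = (-1)^1·(1/3); sign now +1
(1/3) = 1; final value = sign = +1

1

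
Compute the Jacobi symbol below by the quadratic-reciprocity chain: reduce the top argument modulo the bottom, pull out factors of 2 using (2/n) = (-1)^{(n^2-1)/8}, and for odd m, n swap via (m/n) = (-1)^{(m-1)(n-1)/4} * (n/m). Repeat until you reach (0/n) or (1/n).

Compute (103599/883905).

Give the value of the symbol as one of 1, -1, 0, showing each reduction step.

reciprocity: (103599/883905) = +1·(883905/103599) since 103599 mod 4 = 3, 883905 mod 4 = 1; sign now +1
(883905/103599) = (55113/103599)   [reduce mod 103599]
reciprocity: (55113/103599) = +1·(103599/55113) since 55113 mod 4 = 1, 103599 mod 4 = 3; sign now +1
(103599/55113) = (48486/55113)   [reduce mod 55113]
48486 = 2^1·24243; (2/55113) = +1 since 55113 mod 8 = 1, so (48486/55113) = (+1)^1·(24243/55113); sign now +1
reciprocity: (24243/55113) = +1·(55113/24243) since 24243 mod 4 = 3, 55113 mod 4 = 1; sign now +1
(55113/24243) = (6627/24243)   [reduce mod 24243]
reciprocity: (6627/24243) = -1·(24243/6627) since 6627 mod 4 = 3, 24243 mod 4 = 3; sign now -1
(24243/6627) = (4362/6627)   [reduce mod 6627]
4362 = 2^1·2181; (2/6627) = -1 since 6627 mod 8 = 3, so (4362/6627) = (-1)^1·(2181/6627); sign now +1
reciprocity: (2181/6627) = +1·(6627/2181) since 2181 mod 4 = 1, 6627 mod 4 = 3; sign now +1
(6627/2181) = (84/2181)   [reduce mod 2181]
84 = 2^2·21; (2/2181) = -1 since 2181 mod 8 = 5, so (84/2181) = (-1)^2·(21/2181); sign now +1
reciprocity: (21/2181) = +1·(2181/21) since 21 mod 4 = 1, 2181 mod 4 = 1; sign now +1
(2181/21) = (18/21)   [reduce mod 21]
18 = 2^1·9; (2/21) = -1 since 21 mod 8 = 5, so (18/21) = (-1)^1·(9/21); sign now -1
reciprocity: (9/21) = +1·(21/9) since 9 mod 4 = 1, 21 mod 4 = 1; sign now -1
(21/9) = (3/9)   [reduce mod 9]
reciprocity: (3/9) = +1·(9/3) since 3 mod 4 = 3, 9 mod 4 = 1; sign now -1
(9/3) = (0/3)   [reduce mod 3]
(0/3) = 0   [gcd(a, n) > 1]; final value = 0

0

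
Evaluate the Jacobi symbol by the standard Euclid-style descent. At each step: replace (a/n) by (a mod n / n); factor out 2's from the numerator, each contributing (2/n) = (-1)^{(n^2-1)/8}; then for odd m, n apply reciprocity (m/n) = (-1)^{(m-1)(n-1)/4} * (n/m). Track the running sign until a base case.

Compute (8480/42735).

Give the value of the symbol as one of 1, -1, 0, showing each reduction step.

0

factor out 2^5: 8480 = 2^5·265; with 42735 mod 8 = 7, (2/42735) = +1; sign now +1; continue with (265/42735)
flip (265/42735) -> (42735/265): both odd, 265 mod 4 = 1, 42735 mod 4 = 3, so the flip contributes +1; sign now +1
(42735/265): 42735 mod 265 = 70, so (42735/265) = (70/265)
factor out 2^1: 70 = 2^1·35; with 265 mod 8 = 1, (2/265) = +1; sign now +1; continue with (35/265)
flip (35/265) -> (265/35): both odd, 35 mod 4 = 3, 265 mod 4 = 1, so the flip contributes +1; sign now +1
(265/35): 265 mod 35 = 20, so (265/35) = (20/35)
factor out 2^2: 20 = 2^2·5; with 35 mod 8 = 3, (2/35) = -1; sign now +1; continue with (5/35)
flip (5/35) -> (35/5): both odd, 5 mod 4 = 1, 35 mod 4 = 3, so the flip contributes +1; sign now +1
(35/5): 35 mod 5 = 0, so (35/5) = (0/5)
reached (0/5); gcd(a, n) > 1, so (0/5) = 0 and the symbol is 0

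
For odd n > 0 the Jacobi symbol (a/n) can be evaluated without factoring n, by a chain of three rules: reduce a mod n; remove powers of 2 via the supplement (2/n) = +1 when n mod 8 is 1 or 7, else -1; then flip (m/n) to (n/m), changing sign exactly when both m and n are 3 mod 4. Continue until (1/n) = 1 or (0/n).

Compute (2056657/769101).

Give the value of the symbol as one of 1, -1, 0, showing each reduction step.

(2056657/769101): 2056657 mod 769101 = 518455, so (2056657/769101) = (518455/769101)
flip (518455/769101) -> (769101/518455): both odd, 518455 mod 4 = 3, 769101 mod 4 = 1, so the flip contributes +1; sign now +1
(769101/518455): 769101 mod 518455 = 250646, so (769101/518455) = (250646/518455)
factor out 2^1: 250646 = 2^1·125323; with 518455 mod 8 = 7, (2/518455) = +1; sign now +1; continue with (125323/518455)
flip (125323/518455) -> (518455/125323): both odd, 125323 mod 4 = 3, 518455 mod 4 = 3, so the flip contributes -1; sign now -1
(518455/125323): 518455 mod 125323 = 17163, so (518455/125323) = (17163/125323)
flip (17163/125323) -> (125323/17163): both odd, 17163 mod 4 = 3, 125323 mod 4 = 3, so the flip contributes -1; sign now +1
(125323/17163): 125323 mod 17163 = 5182, so (125323/17163) = (5182/17163)
factor out 2^1: 5182 = 2^1·2591; with 17163 mod 8 = 3, (2/17163) = -1; sign now -1; continue with (2591/17163)
flip (2591/17163) -> (17163/2591): both odd, 2591 mod 4 = 3, 17163 mod 4 = 3, so the flip contributes -1; sign now +1
(17163/2591): 17163 mod 2591 = 1617, so (17163/2591) = (1617/2591)
flip (1617/2591) -> (2591/1617): both odd, 1617 mod 4 = 1, 2591 mod 4 = 3, so the flip contributes +1; sign now +1
(2591/1617): 2591 mod 1617 = 974, so (2591/1617) = (974/1617)
factor out 2^1: 974 = 2^1·487; with 1617 mod 8 = 1, (2/1617) = +1; sign now +1; continue with (487/1617)
flip (487/1617) -> (1617/487): both odd, 487 mod 4 = 3, 1617 mod 4 = 1, so the flip contributes +1; sign now +1
(1617/487): 1617 mod 487 = 156, so (1617/487) = (156/487)
factor out 2^2: 156 = 2^2·39; with 487 mod 8 = 7, (2/487) = +1; sign now +1; continue with (39/487)
flip (39/487) -> (487/39): both odd, 39 mod 4 = 3, 487 mod 4 = 3, so the flip contributes -1; sign now -1
(487/39): 487 mod 39 = 19, so (487/39) = (19/39)
flip (19/39) -> (39/19): both odd, 19 mod 4 = 3, 39 mod 4 = 3, so the flip contributes -1; sign now +1
(39/19): 39 mod 19 = 1, so (39/19) = (1/19)
reached (1/19) = 1, so the symbol is +1

1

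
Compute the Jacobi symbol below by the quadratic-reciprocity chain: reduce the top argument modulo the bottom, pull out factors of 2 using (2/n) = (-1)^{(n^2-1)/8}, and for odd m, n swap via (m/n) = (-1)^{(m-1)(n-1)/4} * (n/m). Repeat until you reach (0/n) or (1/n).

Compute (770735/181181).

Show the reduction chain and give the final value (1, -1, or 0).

(770735/181181) = (46011/181181)   [reduce mod 181181]
reciprocity: (46011/181181) = +1·(181181/46011) since 46011 mod 4 = 3, 181181 mod 4 = 1; sign now +1
(181181/46011) = (43148/46011)   [reduce mod 46011]
43148 = 2^2·10787; (2/46011) = -1 since 46011 mod 8 = 3, so (43148/46011) = (-1)^2·(10787/46011); sign now +1
reciprocity: (10787/46011) = -1·(46011/10787) since 10787 mod 4 = 3, 46011 mod 4 = 3; sign now -1
(46011/10787) = (2863/10787)   [reduce mod 10787]
reciprocity: (2863/10787) = -1·(10787/2863) since 2863 mod 4 = 3, 10787 mod 4 = 3; sign now +1
(10787/2863) = (2198/2863)   [reduce mod 2863]
2198 = 2^1·1099; (2/2863) = +1 since 2863 mod 8 = 7, so (2198/2863) = (+1)^1·(1099/2863); sign now +1
reciprocity: (1099/2863) = -1·(2863/1099) since 1099 mod 4 = 3, 2863 mod 4 = 3; sign now -1
(2863/1099) = (665/1099)   [reduce mod 1099]
reciprocity: (665/1099) = +1·(1099/665) since 665 mod 4 = 1, 1099 mod 4 = 3; sign now -1
(1099/665) = (434/665)   [reduce mod 665]
434 = 2^1·217; (2/665) = +1 since 665 mod 8 = 1, so (434/665) = (+1)^1·(217/665); sign now -1
reciprocity: (217/665) = +1·(665/217) since 217 mod 4 = 1, 665 mod 4 = 1; sign now -1
(665/217) = (14/217)   [reduce mod 217]
14 = 2^1·7; (2/217) = +1 since 217 mod 8 = 1, so (14/217) = (+1)^1·(7/217); sign now -1
reciprocity: (7/217) = +1·(217/7) since 7 mod 4 = 3, 217 mod 4 = 1; sign now -1
(217/7) = (0/7)   [reduce mod 7]
(0/7) = 0   [gcd(a, n) > 1]; final value = 0

0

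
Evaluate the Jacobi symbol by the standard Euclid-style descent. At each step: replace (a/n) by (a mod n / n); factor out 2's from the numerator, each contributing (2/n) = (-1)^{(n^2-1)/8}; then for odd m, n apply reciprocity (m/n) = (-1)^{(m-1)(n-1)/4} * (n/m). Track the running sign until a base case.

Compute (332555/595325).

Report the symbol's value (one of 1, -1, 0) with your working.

flip (332555/595325) -> (595325/332555): both odd, 332555 mod 4 = 3, 595325 mod 4 = 1, so the flip contributes +1; sign now +1
(595325/332555): 595325 mod 332555 = 262770, so (595325/332555) = (262770/332555)
factor out 2^1: 262770 = 2^1·131385; with 332555 mod 8 = 3, (2/332555) = -1; sign now -1; continue with (131385/332555)
flip (131385/332555) -> (332555/131385): both odd, 131385 mod 4 = 1, 332555 mod 4 = 3, so the flip contributes +1; sign now -1
(332555/131385): 332555 mod 131385 = 69785, so (332555/131385) = (69785/131385)
flip (69785/131385) -> (131385/69785): both odd, 69785 mod 4 = 1, 131385 mod 4 = 1, so the flip contributes +1; sign now -1
(131385/69785): 131385 mod 69785 = 61600, so (131385/69785) = (61600/69785)
factor out 2^5: 61600 = 2^5·1925; with 69785 mod 8 = 1, (2/69785) = +1; sign now -1; continue with (1925/69785)
flip (1925/69785) -> (69785/1925): both odd, 1925 mod 4 = 1, 69785 mod 4 = 1, so the flip contributes +1; sign now -1
(69785/1925): 69785 mod 1925 = 485, so (69785/1925) = (485/1925)
flip (485/1925) -> (1925/485): both odd, 485 mod 4 = 1, 1925 mod 4 = 1, so the flip contributes +1; sign now -1
(1925/485): 1925 mod 485 = 470, so (1925/485) = (470/485)
factor out 2^1: 470 = 2^1·235; with 485 mod 8 = 5, (2/485) = -1; sign now +1; continue with (235/485)
flip (235/485) -> (485/235): both odd, 235 mod 4 = 3, 485 mod 4 = 1, so the flip contributes +1; sign now +1
(485/235): 485 mod 235 = 15, so (485/235) = (15/235)
flip (15/235) -> (235/15): both odd, 15 mod 4 = 3, 235 mod 4 = 3, so the flip contributes -1; sign now -1
(235/15): 235 mod 15 = 10, so (235/15) = (10/15)
factor out 2^1: 10 = 2^1·5; with 15 mod 8 = 7, (2/15) = +1; sign now -1; continue with (5/15)
flip (5/15) -> (15/5): both odd, 5 mod 4 = 1, 15 mod 4 = 3, so the flip contributes +1; sign now -1
(15/5): 15 mod 5 = 0, so (15/5) = (0/5)
reached (0/5); gcd(a, n) > 1, so (0/5) = 0 and the symbol is 0

0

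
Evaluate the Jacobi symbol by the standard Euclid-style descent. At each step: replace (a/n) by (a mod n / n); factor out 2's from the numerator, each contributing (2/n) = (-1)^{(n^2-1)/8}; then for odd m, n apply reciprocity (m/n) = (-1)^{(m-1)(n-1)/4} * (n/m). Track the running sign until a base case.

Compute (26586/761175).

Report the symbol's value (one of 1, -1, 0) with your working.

0

26586 = 2^1·13293; (2/761175) = +1 since 761175 mod 8 = 7, so (26586/761175) = (+1)^1·(13293/761175); sign now +1
reciprocity: (13293/761175) = +1·(761175/13293) since 13293 mod 4 = 1, 761175 mod 4 = 3; sign now +1
(761175/13293) = (3474/13293)   [reduce mod 13293]
3474 = 2^1·1737; (2/13293) = -1 since 13293 mod 8 = 5, so (3474/13293) = (-1)^1·(1737/13293); sign now -1
reciprocity: (1737/13293) = +1·(13293/1737) since 1737 mod 4 = 1, 13293 mod 4 = 1; sign now -1
(13293/1737) = (1134/1737)   [reduce mod 1737]
1134 = 2^1·567; (2/1737) = +1 since 1737 mod 8 = 1, so (1134/1737) = (+1)^1·(567/1737); sign now -1
reciprocity: (567/1737) = +1·(1737/567) since 567 mod 4 = 3, 1737 mod 4 = 1; sign now -1
(1737/567) = (36/567)   [reduce mod 567]
36 = 2^2·9; (2/567) = +1 since 567 mod 8 = 7, so (36/567) = (+1)^2·(9/567); sign now -1
reciprocity: (9/567) = +1·(567/9) since 9 mod 4 = 1, 567 mod 4 = 3; sign now -1
(567/9) = (0/9)   [reduce mod 9]
(0/9) = 0   [gcd(a, n) > 1]; final value = 0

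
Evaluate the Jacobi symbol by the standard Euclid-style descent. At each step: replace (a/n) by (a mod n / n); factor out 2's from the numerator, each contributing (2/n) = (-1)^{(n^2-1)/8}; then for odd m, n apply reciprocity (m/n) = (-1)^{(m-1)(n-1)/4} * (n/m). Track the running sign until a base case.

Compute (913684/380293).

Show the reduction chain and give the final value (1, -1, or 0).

-1

(913684/380293): 913684 mod 380293 = 153098, so (913684/380293) = (153098/380293)
factor out 2^1: 153098 = 2^1·76549; with 380293 mod 8 = 5, (2/380293) = -1; sign now -1; continue with (76549/380293)
flip (76549/380293) -> (380293/76549): both odd, 76549 mod 4 = 1, 380293 mod 4 = 1, so the flip contributes +1; sign now -1
(380293/76549): 380293 mod 76549 = 74097, so (380293/76549) = (74097/76549)
flip (74097/76549) -> (76549/74097): both odd, 74097 mod 4 = 1, 76549 mod 4 = 1, so the flip contributes +1; sign now -1
(76549/74097): 76549 mod 74097 = 2452, so (76549/74097) = (2452/74097)
factor out 2^2: 2452 = 2^2·613; with 74097 mod 8 = 1, (2/74097) = +1; sign now -1; continue with (613/74097)
flip (613/74097) -> (74097/613): both odd, 613 mod 4 = 1, 74097 mod 4 = 1, so the flip contributes +1; sign now -1
(74097/613): 74097 mod 613 = 537, so (74097/613) = (537/613)
flip (537/613) -> (613/537): both odd, 537 mod 4 = 1, 613 mod 4 = 1, so the flip contributes +1; sign now -1
(613/537): 613 mod 537 = 76, so (613/537) = (76/537)
factor out 2^2: 76 = 2^2·19; with 537 mod 8 = 1, (2/537) = +1; sign now -1; continue with (19/537)
flip (19/537) -> (537/19): both odd, 19 mod 4 = 3, 537 mod 4 = 1, so the flip contributes +1; sign now -1
(537/19): 537 mod 19 = 5, so (537/19) = (5/19)
flip (5/19) -> (19/5): both odd, 5 mod 4 = 1, 19 mod 4 = 3, so the flip contributes +1; sign now -1
(19/5): 19 mod 5 = 4, so (19/5) = (4/5)
factor out 2^2: 4 = 2^2·1; with 5 mod 8 = 5, (2/5) = -1; sign now -1; continue with (1/5)
reached (1/5) = 1, so the symbol is -1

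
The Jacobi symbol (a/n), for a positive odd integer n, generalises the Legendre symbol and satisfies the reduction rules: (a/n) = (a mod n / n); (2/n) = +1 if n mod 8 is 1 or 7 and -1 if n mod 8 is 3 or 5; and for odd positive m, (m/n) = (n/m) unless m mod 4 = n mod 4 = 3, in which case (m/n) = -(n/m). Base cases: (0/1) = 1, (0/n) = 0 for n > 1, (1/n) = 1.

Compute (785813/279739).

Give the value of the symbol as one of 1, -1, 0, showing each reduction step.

0

(785813/279739): 785813 mod 279739 = 226335, so (785813/279739) = (226335/279739)
flip (226335/279739) -> (279739/226335): both odd, 226335 mod 4 = 3, 279739 mod 4 = 3, so the flip contributes -1; sign now -1
(279739/226335): 279739 mod 226335 = 53404, so (279739/226335) = (53404/226335)
factor out 2^2: 53404 = 2^2·13351; with 226335 mod 8 = 7, (2/226335) = +1; sign now -1; continue with (13351/226335)
flip (13351/226335) -> (226335/13351): both odd, 13351 mod 4 = 3, 226335 mod 4 = 3, so the flip contributes -1; sign now +1
(226335/13351): 226335 mod 13351 = 12719, so (226335/13351) = (12719/13351)
flip (12719/13351) -> (13351/12719): both odd, 12719 mod 4 = 3, 13351 mod 4 = 3, so the flip contributes -1; sign now -1
(13351/12719): 13351 mod 12719 = 632, so (13351/12719) = (632/12719)
factor out 2^3: 632 = 2^3·79; with 12719 mod 8 = 7, (2/12719) = +1; sign now -1; continue with (79/12719)
flip (79/12719) -> (12719/79): both odd, 79 mod 4 = 3, 12719 mod 4 = 3, so the flip contributes -1; sign now +1
(12719/79): 12719 mod 79 = 0, so (12719/79) = (0/79)
reached (0/79); gcd(a, n) > 1, so (0/79) = 0 and the symbol is 0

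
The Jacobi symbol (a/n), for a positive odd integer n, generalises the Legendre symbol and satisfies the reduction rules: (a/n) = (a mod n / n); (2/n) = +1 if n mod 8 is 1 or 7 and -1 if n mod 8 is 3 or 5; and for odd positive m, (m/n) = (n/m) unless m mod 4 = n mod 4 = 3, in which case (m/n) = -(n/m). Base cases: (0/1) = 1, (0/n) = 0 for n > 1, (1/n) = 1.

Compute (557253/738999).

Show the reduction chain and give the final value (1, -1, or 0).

flip (557253/738999) -> (738999/557253): both odd, 557253 mod 4 = 1, 738999 mod 4 = 3, so the flip contributes +1; sign now +1
(738999/557253): 738999 mod 557253 = 181746, so (738999/557253) = (181746/557253)
factor out 2^1: 181746 = 2^1·90873; with 557253 mod 8 = 5, (2/557253) = -1; sign now -1; continue with (90873/557253)
flip (90873/557253) -> (557253/90873): both odd, 90873 mod 4 = 1, 557253 mod 4 = 1, so the flip contributes +1; sign now -1
(557253/90873): 557253 mod 90873 = 12015, so (557253/90873) = (12015/90873)
flip (12015/90873) -> (90873/12015): both odd, 12015 mod 4 = 3, 90873 mod 4 = 1, so the flip contributes +1; sign now -1
(90873/12015): 90873 mod 12015 = 6768, so (90873/12015) = (6768/12015)
factor out 2^4: 6768 = 2^4·423; with 12015 mod 8 = 7, (2/12015) = +1; sign now -1; continue with (423/12015)
flip (423/12015) -> (12015/423): both odd, 423 mod 4 = 3, 12015 mod 4 = 3, so the flip contributes -1; sign now +1
(12015/423): 12015 mod 423 = 171, so (12015/423) = (171/423)
flip (171/423) -> (423/171): both odd, 171 mod 4 = 3, 423 mod 4 = 3, so the flip contributes -1; sign now -1
(423/171): 423 mod 171 = 81, so (423/171) = (81/171)
flip (81/171) -> (171/81): both odd, 81 mod 4 = 1, 171 mod 4 = 3, so the flip contributes +1; sign now -1
(171/81): 171 mod 81 = 9, so (171/81) = (9/81)
flip (9/81) -> (81/9): both odd, 9 mod 4 = 1, 81 mod 4 = 1, so the flip contributes +1; sign now -1
(81/9): 81 mod 9 = 0, so (81/9) = (0/9)
reached (0/9); gcd(a, n) > 1, so (0/9) = 0 and the symbol is 0

0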